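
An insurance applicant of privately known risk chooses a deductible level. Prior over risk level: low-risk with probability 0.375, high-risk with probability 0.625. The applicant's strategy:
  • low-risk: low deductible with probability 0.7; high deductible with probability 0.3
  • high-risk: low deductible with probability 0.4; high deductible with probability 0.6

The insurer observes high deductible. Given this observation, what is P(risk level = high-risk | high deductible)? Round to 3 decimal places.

P(high deductible) = 0.375·0.3 + 0.625·0.6 = 0.4875
P(high-risk | high deductible) = (0.625·0.6) / 0.4875 = 0.375 / 0.4875 = 0.769231

0.769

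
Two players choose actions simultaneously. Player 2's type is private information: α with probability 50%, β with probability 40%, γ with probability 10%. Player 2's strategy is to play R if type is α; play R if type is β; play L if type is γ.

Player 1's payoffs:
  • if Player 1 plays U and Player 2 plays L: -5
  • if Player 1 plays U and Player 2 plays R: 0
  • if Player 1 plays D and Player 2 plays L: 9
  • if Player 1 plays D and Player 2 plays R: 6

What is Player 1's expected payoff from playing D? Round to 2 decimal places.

6.30

E[D] = 0.5·6 + 0.4·6 + 0.1·9 = 3 + 2.4 + 0.9 = 6.3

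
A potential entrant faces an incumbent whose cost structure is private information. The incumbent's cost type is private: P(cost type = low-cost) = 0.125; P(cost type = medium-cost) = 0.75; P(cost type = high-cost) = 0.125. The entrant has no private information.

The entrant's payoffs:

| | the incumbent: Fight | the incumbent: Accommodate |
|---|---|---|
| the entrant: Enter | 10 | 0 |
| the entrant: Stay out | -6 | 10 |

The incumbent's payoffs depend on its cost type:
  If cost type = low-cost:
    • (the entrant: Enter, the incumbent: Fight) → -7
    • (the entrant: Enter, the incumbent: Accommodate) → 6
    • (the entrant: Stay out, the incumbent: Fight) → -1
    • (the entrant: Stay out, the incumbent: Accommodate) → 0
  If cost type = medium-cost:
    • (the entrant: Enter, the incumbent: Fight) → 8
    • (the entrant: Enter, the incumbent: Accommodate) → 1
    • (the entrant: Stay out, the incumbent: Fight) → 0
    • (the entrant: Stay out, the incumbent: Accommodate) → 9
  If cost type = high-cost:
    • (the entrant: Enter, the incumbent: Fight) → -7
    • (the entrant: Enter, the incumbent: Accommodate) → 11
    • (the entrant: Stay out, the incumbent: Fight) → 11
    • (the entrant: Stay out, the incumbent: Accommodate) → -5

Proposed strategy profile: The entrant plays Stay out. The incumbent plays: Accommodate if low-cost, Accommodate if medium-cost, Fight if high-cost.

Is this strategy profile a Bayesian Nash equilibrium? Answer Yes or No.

Yes

A profile is a BNE iff every type of every player is best-responding given beliefs about the other side.
The entrant plays Stay out: E[Stay out] = 0.125·(10) + 0.75·(10) + 0.125·(-6) = 8; E[Enter] = 1.25. Best-responding. ✓
The incumbent (cost type low-cost), facing Stay out: Fight gives -1, Accommodate gives 0. Proposed Accommodate is best. ✓
The incumbent (cost type medium-cost), facing Stay out: Fight gives 0, Accommodate gives 9. Proposed Accommodate is best. ✓
The incumbent (cost type high-cost), facing Stay out: Fight gives 11, Accommodate gives -5. Proposed Fight is best. ✓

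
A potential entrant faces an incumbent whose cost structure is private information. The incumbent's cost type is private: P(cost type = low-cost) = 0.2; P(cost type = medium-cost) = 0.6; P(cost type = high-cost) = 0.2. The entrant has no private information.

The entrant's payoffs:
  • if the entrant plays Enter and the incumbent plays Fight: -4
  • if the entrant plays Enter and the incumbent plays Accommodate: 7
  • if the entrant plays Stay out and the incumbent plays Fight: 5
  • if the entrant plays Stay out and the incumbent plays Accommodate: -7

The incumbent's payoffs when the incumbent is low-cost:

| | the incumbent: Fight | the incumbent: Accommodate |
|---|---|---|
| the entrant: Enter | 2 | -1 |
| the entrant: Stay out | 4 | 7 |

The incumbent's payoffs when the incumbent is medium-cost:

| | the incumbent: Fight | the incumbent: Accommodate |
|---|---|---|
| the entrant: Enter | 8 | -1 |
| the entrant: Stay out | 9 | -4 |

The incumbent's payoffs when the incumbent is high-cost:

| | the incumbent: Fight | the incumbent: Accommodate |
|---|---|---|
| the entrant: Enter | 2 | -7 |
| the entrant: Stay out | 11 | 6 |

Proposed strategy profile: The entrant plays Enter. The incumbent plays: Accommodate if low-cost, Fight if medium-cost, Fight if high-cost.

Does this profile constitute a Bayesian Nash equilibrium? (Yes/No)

The entrant plays Enter: E[Enter] = 0.2·(7) + 0.6·(-4) + 0.2·(-4) = -1.8; E[Stay out] = 2.6. Not best-responding. ✗
The incumbent (cost type low-cost), facing Enter: Fight gives 2, Accommodate gives -1. Proposed Accommodate is not best — profitable deviation exists. ✗
The incumbent (cost type medium-cost), facing Enter: Fight gives 8, Accommodate gives -1. Proposed Fight is best. ✓
The incumbent (cost type high-cost), facing Enter: Fight gives 2, Accommodate gives -7. Proposed Fight is best. ✓

No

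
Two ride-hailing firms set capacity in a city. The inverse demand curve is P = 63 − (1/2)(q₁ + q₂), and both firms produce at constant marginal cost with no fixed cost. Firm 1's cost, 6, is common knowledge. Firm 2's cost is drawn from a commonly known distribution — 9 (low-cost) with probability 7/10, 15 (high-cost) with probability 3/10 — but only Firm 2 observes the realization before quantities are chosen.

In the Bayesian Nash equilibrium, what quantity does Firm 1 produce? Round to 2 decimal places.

Type-c best response for Firm 2: q₂(c) = (63 − c) − q₁/2.
Firm 1 maximizes expected profit; its first-order condition is 63 − q₁ − (1/2)E[q₂] − 6 = 0.
Substituting E[q₂] and solving: E[c₂] = 10.8, so q₁ = (63 − 2·6 + 10.8)/(3/2) = 41.2.

41.20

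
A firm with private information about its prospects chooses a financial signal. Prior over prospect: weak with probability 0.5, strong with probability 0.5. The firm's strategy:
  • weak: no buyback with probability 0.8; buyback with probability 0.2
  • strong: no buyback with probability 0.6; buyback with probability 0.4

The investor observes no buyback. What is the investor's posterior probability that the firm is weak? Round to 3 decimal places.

0.571

Apply Bayes' rule using the sender's strategy as the likelihood.
P(no buyback) = 0.5·0.8 + 0.5·0.6 = 0.7
P(weak | no buyback) = (0.5·0.8) / 0.7 = 0.4 / 0.7 = 0.571429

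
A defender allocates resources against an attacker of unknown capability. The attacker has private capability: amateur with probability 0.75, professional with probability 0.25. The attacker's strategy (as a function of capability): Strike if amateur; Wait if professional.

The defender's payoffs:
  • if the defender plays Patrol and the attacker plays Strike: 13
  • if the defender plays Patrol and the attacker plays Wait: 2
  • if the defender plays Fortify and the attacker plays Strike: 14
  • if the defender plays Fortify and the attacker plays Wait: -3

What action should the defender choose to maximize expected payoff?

Patrol

E[Patrol] = 0.75·(13) + 0.25·(2) = 10.25
E[Fortify] = 0.75·(14) + 0.25·(-3) = 9.75
Best response: Patrol (10.25 is the largest).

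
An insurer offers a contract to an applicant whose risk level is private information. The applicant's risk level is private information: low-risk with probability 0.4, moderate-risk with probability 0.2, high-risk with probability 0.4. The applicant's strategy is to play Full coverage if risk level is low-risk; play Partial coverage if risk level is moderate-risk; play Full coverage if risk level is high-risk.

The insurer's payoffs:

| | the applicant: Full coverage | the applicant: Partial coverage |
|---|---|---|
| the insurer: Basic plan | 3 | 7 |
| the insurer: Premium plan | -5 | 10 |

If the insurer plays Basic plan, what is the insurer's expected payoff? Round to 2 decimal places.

E[Basic plan] = 0.4·3 + 0.2·7 + 0.4·3 = 1.2 + 1.4 + 1.2 = 3.8

3.80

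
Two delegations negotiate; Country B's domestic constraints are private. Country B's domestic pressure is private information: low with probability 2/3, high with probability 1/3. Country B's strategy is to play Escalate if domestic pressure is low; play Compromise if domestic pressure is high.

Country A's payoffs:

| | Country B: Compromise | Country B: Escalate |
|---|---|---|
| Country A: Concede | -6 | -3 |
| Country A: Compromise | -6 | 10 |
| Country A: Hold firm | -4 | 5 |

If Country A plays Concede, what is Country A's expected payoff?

-4

E[Concede] = 2/3·(-3) + 1/3·(-6) = (-2) + (-2) = -4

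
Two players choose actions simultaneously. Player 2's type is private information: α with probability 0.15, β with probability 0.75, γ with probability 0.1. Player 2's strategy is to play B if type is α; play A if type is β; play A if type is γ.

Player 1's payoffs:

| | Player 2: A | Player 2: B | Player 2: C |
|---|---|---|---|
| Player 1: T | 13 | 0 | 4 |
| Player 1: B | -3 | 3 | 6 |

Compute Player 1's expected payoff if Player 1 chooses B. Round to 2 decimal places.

Take the expectation over Player 2's type, weighting each type's action by its prior probability.
E[B] = 0.15·3 + 0.75·(-3) + 0.1·(-3) = 0.45 + (-2.25) + (-0.3) = -2.1

-2.10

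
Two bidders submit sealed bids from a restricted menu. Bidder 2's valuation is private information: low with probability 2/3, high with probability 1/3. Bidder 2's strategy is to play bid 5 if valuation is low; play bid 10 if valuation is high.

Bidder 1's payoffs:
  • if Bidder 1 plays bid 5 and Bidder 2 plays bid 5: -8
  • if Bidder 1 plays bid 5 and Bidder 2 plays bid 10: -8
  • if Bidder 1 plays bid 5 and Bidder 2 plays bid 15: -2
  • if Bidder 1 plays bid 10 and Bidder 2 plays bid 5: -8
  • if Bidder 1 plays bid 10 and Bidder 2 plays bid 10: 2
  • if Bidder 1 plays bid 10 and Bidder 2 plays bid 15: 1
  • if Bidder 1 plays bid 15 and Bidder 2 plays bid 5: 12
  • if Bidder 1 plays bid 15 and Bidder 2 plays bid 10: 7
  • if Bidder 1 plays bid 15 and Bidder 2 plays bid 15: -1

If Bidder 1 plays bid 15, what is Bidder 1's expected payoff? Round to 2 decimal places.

E[bid 15] = 2/3·12 + 1/3·7 = 8 + 7/3 = 31/3

10.33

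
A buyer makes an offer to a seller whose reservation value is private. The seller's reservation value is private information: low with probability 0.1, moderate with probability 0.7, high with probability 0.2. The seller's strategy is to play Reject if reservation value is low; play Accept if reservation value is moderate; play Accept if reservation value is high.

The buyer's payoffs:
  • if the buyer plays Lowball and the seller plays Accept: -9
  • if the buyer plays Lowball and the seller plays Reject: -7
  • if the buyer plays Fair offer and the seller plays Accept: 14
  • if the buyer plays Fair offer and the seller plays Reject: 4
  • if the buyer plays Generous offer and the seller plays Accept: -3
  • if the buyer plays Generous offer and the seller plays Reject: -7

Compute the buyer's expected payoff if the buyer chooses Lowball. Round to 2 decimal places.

Take the expectation over the seller's reservation value, weighting each type's action by its prior probability.
E[Lowball] = 0.1·(-7) + 0.7·(-9) + 0.2·(-9) = (-0.7) + (-6.3) + (-1.8) = -8.8

-8.80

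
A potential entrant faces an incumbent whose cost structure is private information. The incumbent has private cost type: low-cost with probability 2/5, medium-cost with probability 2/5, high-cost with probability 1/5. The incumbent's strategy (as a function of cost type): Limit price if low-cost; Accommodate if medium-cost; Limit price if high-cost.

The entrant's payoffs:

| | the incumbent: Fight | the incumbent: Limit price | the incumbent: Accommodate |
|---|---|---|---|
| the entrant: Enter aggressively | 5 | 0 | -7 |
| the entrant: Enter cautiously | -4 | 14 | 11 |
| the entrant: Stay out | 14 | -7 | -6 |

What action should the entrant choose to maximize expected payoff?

Enter cautiously

E[Enter aggressively] = 2/5·(0) + 2/5·(-7) + 1/5·(0) = -14/5
E[Enter cautiously] = 2/5·(14) + 2/5·(11) + 1/5·(14) = 64/5
E[Stay out] = 2/5·(-7) + 2/5·(-6) + 1/5·(-7) = -33/5
Best response: Enter cautiously (64/5 is the largest).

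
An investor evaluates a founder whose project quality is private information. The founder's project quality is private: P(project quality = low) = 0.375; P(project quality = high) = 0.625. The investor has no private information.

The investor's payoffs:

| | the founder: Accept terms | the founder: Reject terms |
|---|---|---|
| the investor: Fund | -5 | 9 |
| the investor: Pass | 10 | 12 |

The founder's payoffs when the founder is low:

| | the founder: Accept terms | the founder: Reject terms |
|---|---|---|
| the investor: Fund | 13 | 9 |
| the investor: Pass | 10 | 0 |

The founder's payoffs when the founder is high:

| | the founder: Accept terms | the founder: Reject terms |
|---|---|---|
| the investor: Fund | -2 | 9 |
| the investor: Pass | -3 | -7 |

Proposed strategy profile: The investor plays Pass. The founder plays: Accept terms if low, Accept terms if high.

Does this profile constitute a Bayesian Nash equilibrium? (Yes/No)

A profile is a BNE iff every type of every player is best-responding given beliefs about the other side.
The investor plays Pass: E[Pass] = 0.375·(10) + 0.625·(10) = 10; E[Fund] = -5. Best-responding. ✓
The founder (project quality low), facing Pass: Accept terms gives 10, Reject terms gives 0. Proposed Accept terms is best. ✓
The founder (project quality high), facing Pass: Accept terms gives -3, Reject terms gives -7. Proposed Accept terms is best. ✓

Yes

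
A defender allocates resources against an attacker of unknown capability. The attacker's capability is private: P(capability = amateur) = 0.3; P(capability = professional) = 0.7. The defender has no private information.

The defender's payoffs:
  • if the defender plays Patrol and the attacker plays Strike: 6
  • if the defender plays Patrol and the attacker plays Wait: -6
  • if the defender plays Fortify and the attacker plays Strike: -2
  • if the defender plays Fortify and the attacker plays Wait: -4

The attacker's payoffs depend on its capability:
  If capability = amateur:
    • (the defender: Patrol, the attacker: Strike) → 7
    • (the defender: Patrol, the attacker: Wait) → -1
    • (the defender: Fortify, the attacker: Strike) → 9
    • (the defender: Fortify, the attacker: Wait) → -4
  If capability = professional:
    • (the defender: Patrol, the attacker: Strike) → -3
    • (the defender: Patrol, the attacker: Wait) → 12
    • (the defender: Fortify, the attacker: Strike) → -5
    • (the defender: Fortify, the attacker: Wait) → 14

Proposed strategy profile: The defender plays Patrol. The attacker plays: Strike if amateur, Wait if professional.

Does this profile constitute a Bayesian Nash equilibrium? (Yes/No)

Yes

The defender plays Patrol: E[Patrol] = 0.3·(6) + 0.7·(-6) = -2.4; E[Fortify] = -3.4. Best-responding. ✓
The attacker (capability amateur), facing Patrol: Strike gives 7, Wait gives -1. Proposed Strike is best. ✓
The attacker (capability professional), facing Patrol: Strike gives -3, Wait gives 12. Proposed Wait is best. ✓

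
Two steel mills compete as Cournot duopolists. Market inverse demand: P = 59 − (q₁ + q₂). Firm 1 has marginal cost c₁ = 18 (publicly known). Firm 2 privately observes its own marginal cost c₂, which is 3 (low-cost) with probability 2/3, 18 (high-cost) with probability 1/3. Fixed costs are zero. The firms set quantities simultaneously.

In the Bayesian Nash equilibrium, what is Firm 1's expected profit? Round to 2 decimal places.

106.78

Type-c best response for Firm 2: q₂(c) = (59 − c)/2 − q₁/2.
Firm 1 maximizes expected profit; its first-order condition is 59 − 2q₁ − E[q₂] − 18 = 0.
Substituting E[q₂] and solving: E[c₂] = 8, so q₁ = (59 − 2·18 + 8)/3 = 10.3333.
E[P] = 59 − (q₁ + E[q₂]) = 28.3333; Firm 1's expected profit = (E[P] − 18)·q₁ = (28.3333 − 18)·10.3333 = 106.778.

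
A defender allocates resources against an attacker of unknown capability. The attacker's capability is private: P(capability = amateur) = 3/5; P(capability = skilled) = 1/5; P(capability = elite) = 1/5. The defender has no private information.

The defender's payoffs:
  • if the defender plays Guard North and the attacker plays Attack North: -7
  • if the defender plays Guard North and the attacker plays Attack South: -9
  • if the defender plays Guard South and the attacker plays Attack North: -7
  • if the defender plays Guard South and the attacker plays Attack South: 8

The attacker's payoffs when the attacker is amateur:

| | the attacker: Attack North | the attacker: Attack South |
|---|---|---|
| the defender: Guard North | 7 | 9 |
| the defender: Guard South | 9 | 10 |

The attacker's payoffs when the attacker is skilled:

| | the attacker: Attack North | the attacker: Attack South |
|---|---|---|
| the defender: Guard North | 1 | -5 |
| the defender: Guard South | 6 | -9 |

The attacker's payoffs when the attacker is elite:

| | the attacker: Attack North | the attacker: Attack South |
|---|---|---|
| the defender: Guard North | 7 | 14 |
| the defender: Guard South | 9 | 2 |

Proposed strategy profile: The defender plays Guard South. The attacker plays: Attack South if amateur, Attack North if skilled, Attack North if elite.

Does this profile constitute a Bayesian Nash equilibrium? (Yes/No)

Yes

A profile is a BNE iff every type of every player is best-responding given beliefs about the other side.
The defender plays Guard South: E[Guard South] = 3/5·(8) + 1/5·(-7) + 1/5·(-7) = 2; E[Guard North] = -41/5. Best-responding. ✓
The attacker (capability amateur), facing Guard South: Attack North gives 9, Attack South gives 10. Proposed Attack South is best. ✓
The attacker (capability skilled), facing Guard South: Attack North gives 6, Attack South gives -9. Proposed Attack North is best. ✓
The attacker (capability elite), facing Guard South: Attack North gives 9, Attack South gives 2. Proposed Attack North is best. ✓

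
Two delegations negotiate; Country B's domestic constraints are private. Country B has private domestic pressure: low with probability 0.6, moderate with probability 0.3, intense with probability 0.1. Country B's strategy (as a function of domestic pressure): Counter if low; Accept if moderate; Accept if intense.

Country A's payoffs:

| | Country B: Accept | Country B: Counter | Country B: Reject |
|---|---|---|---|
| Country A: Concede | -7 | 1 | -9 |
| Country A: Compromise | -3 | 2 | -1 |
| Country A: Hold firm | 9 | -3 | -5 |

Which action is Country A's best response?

Compute Country A's expected payoff for each action, taking the expectation over Country B's type.
E[Concede] = 0.6·(1) + 0.3·(-7) + 0.1·(-7) = -2.2
E[Compromise] = 0.6·(2) + 0.3·(-3) + 0.1·(-3) = 0
E[Hold firm] = 0.6·(-3) + 0.3·(9) + 0.1·(9) = 1.8
Best response: Hold firm (1.8 is the largest).

Hold firm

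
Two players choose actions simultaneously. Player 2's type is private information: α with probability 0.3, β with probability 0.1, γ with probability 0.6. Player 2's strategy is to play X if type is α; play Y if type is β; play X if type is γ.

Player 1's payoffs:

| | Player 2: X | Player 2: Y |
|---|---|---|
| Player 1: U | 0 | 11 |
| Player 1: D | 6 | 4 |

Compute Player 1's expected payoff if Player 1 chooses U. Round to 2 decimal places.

1.10

Take the expectation over Player 2's type, weighting each type's action by its prior probability.
E[U] = 0.3·0 + 0.1·11 + 0.6·0 = 0 + 1.1 + 0 = 1.1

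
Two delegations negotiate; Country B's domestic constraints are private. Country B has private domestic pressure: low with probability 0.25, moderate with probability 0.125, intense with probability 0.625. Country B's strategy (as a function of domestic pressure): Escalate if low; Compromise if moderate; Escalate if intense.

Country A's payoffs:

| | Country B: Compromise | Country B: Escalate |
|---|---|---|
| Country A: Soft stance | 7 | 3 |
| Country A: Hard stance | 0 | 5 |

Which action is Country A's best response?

Hard stance

E[Soft stance] = 0.25·(3) + 0.125·(7) + 0.625·(3) = 3.5
E[Hard stance] = 0.25·(5) + 0.125·(0) + 0.625·(5) = 4.375
Best response: Hard stance (4.375 is the largest).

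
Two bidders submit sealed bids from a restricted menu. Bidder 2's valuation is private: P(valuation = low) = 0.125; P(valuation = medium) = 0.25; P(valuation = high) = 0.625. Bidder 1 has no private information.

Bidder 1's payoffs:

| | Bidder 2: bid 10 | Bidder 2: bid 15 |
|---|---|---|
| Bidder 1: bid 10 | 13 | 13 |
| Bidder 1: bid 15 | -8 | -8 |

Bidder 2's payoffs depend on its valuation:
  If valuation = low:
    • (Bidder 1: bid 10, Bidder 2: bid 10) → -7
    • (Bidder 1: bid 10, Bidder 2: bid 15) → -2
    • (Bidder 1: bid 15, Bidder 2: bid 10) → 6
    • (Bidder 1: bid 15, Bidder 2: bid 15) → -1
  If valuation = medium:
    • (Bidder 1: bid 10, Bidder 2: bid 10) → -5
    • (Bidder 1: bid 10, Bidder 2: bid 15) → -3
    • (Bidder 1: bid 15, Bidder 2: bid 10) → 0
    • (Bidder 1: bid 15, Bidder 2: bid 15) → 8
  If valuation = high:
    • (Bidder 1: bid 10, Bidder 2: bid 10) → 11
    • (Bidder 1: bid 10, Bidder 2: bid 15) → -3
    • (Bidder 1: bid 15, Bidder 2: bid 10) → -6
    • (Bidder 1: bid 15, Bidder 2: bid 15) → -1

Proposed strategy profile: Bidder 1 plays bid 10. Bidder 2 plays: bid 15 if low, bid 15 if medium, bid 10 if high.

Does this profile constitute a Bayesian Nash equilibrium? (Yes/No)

A profile is a BNE iff every type of every player is best-responding given beliefs about the other side.
Bidder 1 plays bid 10: E[bid 10] = 0.125·(13) + 0.25·(13) + 0.625·(13) = 13; E[bid 15] = -8. Best-responding. ✓
Bidder 2 (valuation low), facing bid 10: bid 10 gives -7, bid 15 gives -2. Proposed bid 15 is best. ✓
Bidder 2 (valuation medium), facing bid 10: bid 10 gives -5, bid 15 gives -3. Proposed bid 15 is best. ✓
Bidder 2 (valuation high), facing bid 10: bid 10 gives 11, bid 15 gives -3. Proposed bid 10 is best. ✓

Yes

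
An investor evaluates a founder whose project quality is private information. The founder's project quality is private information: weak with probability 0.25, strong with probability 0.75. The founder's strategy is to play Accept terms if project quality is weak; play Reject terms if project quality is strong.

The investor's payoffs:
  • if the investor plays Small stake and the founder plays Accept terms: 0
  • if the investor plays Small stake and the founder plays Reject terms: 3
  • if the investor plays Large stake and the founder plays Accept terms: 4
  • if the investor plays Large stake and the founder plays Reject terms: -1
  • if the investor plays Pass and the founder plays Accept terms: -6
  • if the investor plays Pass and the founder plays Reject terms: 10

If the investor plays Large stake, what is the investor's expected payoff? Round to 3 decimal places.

0.250

Take the expectation over the founder's project quality, weighting each type's action by its prior probability.
E[Large stake] = 0.25·4 + 0.75·(-1) = 1 + (-0.75) = 0.25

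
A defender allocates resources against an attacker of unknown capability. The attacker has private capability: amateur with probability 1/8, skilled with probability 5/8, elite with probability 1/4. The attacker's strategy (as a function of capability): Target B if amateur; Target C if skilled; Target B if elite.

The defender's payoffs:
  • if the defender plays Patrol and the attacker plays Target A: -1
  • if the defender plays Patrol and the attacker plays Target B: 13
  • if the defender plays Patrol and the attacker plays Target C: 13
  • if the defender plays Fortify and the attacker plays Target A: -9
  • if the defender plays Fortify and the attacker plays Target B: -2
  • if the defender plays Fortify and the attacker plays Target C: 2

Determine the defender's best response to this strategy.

Patrol

Compute the defender's expected payoff for each action, taking the expectation over the attacker's type.
E[Patrol] = 1/8·(13) + 5/8·(13) + 1/4·(13) = 13
E[Fortify] = 1/8·(-2) + 5/8·(2) + 1/4·(-2) = 1/2
Best response: Patrol (13 is the largest).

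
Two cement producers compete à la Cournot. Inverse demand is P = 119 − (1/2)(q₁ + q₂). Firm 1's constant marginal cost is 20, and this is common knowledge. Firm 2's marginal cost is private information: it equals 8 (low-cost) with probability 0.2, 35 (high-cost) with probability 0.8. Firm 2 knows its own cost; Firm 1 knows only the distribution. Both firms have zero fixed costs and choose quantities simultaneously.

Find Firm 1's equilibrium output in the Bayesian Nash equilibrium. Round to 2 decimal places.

72.40

Type-c best response for Firm 2: q₂(c) = (119 − c) − q₁/2.
Firm 1 maximizes expected profit; its first-order condition is 119 − q₁ − (1/2)E[q₂] − 20 = 0.
Substituting E[q₂] and solving: E[c₂] = 29.6, so q₁ = (119 − 2·20 + 29.6)/(3/2) = 72.4.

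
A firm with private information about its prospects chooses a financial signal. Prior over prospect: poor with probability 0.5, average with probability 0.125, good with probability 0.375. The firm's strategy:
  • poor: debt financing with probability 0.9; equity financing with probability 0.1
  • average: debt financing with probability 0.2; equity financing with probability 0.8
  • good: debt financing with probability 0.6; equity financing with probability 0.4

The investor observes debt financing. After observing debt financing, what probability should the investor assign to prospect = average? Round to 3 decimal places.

P(debt financing) = 0.5·0.9 + 0.125·0.2 + 0.375·0.6 = 0.7
P(average | debt financing) = (0.125·0.2) / 0.7 = 0.025 / 0.7 = 0.0357143

0.036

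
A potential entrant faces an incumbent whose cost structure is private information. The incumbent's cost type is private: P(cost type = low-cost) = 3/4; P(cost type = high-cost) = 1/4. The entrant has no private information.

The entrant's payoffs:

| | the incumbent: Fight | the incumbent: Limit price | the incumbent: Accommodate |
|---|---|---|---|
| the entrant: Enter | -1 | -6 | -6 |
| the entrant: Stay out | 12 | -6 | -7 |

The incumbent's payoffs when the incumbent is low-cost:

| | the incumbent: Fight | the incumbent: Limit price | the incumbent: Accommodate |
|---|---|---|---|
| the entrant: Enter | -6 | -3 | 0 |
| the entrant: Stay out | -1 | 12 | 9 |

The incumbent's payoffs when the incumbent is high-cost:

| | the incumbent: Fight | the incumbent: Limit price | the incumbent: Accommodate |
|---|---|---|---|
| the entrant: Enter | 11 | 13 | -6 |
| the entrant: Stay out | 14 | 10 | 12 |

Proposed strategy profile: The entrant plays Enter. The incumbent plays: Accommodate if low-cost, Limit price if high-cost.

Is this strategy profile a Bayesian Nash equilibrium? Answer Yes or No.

Yes

The entrant plays Enter: E[Enter] = 3/4·(-6) + 1/4·(-6) = -6; E[Stay out] = -27/4. Best-responding. ✓
The incumbent (cost type low-cost), facing Enter: Fight gives -6, Limit price gives -3, Accommodate gives 0. Proposed Accommodate is best. ✓
The incumbent (cost type high-cost), facing Enter: Fight gives 11, Limit price gives 13, Accommodate gives -6. Proposed Limit price is best. ✓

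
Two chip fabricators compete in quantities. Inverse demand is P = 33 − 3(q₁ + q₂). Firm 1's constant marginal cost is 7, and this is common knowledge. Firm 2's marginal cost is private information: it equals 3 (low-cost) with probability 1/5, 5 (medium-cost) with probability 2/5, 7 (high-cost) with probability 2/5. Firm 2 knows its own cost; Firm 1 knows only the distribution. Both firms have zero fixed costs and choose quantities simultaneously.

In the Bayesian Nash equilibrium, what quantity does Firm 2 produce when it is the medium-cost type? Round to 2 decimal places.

3.31

Firm 2 with cost c maximizes (33 − 3(q₁+q₂) − c)·q₂, giving q₂(c) = (33 − c − 3q₁)/6.
E[c₂] = 1/5·3 + 2/5·5 + 2/5·7 = 5.4
Firm 1's FOC against E[q₂] yields q₁ = (33 − 2·7 + E[c₂])/9 = (33 − 14 + 5.4)/9 = 2.71111.
q₂(medium-cost) = (33 − 5 − 3·2.71111)/6 = 3.31111.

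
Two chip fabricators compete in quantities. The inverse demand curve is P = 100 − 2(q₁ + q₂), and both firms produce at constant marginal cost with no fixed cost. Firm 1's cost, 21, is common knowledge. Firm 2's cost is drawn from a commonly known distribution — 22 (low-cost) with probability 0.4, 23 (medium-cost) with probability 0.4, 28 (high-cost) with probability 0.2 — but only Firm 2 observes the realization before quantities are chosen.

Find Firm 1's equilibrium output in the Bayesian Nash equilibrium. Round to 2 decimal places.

13.60

Type-c best response for Firm 2: q₂(c) = (100 − c)/4 − q₁/2.
Firm 1 maximizes expected profit; its first-order condition is 100 − 4q₁ − 2E[q₂] − 21 = 0.
Substituting E[q₂] and solving: E[c₂] = 23.6, so q₁ = (100 − 2·21 + 23.6)/6 = 13.6.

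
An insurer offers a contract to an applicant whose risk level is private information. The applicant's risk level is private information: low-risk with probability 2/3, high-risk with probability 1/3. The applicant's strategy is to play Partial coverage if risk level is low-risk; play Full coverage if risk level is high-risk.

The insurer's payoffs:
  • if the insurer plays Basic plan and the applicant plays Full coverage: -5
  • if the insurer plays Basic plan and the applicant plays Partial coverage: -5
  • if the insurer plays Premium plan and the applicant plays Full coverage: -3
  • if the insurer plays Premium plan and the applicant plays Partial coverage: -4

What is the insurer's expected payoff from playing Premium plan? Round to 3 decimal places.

-3.667

Take the expectation over the applicant's risk level, weighting each type's action by its prior probability.
E[Premium plan] = 2/3·(-4) + 1/3·(-3) = (-8/3) + (-1) = -11/3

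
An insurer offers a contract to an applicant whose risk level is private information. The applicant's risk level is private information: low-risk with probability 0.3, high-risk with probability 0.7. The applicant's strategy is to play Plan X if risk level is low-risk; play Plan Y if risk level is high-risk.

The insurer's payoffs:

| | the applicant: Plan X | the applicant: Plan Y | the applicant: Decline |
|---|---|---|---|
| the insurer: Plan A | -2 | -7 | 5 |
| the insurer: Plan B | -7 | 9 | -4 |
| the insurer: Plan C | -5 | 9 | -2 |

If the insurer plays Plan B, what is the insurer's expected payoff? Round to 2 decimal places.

4.20

Take the expectation over the applicant's risk level, weighting each type's action by its prior probability.
E[Plan B] = 0.3·(-7) + 0.7·9 = (-2.1) + 6.3 = 4.2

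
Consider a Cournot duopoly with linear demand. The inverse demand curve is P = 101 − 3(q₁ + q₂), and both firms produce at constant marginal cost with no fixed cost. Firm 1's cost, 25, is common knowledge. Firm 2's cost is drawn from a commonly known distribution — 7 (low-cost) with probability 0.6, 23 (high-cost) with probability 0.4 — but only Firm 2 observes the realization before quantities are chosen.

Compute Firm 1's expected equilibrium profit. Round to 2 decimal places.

153.61

Type-c best response for Firm 2: q₂(c) = (101 − c)/6 − q₁/2.
Firm 1 maximizes expected profit; its first-order condition is 101 − 6q₁ − 3E[q₂] − 25 = 0.
Substituting E[q₂] and solving: E[c₂] = 13.4, so q₁ = (101 − 2·25 + 13.4)/9 = 7.15556.
E[P] = 101 − 3·(q₁ + E[q₂]) = 46.4667; Firm 1's expected profit = (E[P] − 25)·q₁ = (46.4667 − 25)·7.15556 = 153.606.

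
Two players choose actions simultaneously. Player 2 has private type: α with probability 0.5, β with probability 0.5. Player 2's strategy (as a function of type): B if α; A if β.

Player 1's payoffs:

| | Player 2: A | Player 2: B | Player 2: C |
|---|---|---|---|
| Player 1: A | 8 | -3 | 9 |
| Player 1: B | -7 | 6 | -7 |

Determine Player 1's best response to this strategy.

E[A] = 0.5·(-3) + 0.5·(8) = 2.5
E[B] = 0.5·(6) + 0.5·(-7) = -0.5
Best response: A (2.5 is the largest).

A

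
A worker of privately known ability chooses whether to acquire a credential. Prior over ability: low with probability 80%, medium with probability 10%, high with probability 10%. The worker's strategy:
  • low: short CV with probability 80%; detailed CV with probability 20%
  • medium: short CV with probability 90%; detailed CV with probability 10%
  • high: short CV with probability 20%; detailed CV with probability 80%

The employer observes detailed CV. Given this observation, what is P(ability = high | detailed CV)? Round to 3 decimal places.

P(detailed CV) = 0.8·0.2 + 0.1·0.1 + 0.1·0.8 = 0.25
P(high | detailed CV) = (0.1·0.8) / 0.25 = 0.08 / 0.25 = 0.32

0.320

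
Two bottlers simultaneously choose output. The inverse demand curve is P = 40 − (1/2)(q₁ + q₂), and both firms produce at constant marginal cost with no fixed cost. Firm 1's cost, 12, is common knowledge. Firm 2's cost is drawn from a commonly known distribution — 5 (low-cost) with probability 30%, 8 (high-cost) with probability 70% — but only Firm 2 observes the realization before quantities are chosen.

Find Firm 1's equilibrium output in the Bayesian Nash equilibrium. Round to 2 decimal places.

Firm 2 with cost c maximizes (40 − (1/2)(q₁+q₂) − c)·q₂, giving q₂(c) = (40 − c − (1/2)q₁).
E[c₂] = 0.3·5 + 0.7·8 = 7.1
Firm 1's FOC against E[q₂] yields q₁ = (40 − 2·12 + E[c₂])/(3/2) = (40 − 24 + 7.1)/(3/2) = 15.4.

15.40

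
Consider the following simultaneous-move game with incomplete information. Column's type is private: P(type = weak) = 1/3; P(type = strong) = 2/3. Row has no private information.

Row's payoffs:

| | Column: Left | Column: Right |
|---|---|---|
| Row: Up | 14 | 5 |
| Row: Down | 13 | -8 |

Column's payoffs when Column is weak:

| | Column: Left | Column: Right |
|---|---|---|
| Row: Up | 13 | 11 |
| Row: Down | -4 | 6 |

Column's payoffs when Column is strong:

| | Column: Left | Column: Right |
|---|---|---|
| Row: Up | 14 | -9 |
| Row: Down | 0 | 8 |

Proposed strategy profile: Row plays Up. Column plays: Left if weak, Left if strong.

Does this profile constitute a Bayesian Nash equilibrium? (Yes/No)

Row plays Up: E[Up] = 1/3·(14) + 2/3·(14) = 14; E[Down] = 13. Best-responding. ✓
Column (type weak), facing Up: Left gives 13, Right gives 11. Proposed Left is best. ✓
Column (type strong), facing Up: Left gives 14, Right gives -9. Proposed Left is best. ✓

Yes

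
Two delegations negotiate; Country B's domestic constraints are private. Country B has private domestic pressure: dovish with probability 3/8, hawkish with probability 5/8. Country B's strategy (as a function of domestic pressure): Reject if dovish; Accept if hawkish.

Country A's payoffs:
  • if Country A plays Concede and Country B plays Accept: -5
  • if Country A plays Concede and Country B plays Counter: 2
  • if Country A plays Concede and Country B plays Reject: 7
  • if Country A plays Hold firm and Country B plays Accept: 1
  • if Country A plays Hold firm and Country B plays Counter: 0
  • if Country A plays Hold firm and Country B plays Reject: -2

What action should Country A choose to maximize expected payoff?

E[Concede] = 3/8·(7) + 5/8·(-5) = -1/2
E[Hold firm] = 3/8·(-2) + 5/8·(1) = -1/8
Best response: Hold firm (-1/8 is the largest).

Hold firm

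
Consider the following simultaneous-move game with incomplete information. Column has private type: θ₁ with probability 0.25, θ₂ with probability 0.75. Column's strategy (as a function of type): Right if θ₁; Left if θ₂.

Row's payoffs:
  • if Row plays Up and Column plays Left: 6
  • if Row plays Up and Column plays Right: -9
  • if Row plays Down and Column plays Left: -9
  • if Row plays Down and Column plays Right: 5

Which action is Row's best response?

Up

E[Up] = 0.25·(-9) + 0.75·(6) = 2.25
E[Down] = 0.25·(5) + 0.75·(-9) = -5.5
Best response: Up (2.25 is the largest).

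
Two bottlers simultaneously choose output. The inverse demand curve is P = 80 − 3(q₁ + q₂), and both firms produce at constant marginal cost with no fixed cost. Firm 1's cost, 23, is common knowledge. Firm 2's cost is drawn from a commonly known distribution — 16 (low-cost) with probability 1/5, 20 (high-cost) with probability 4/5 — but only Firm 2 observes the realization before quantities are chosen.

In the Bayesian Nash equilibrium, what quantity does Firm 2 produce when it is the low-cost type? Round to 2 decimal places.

7.71

Firm 2 with cost c maximizes (80 − 3(q₁+q₂) − c)·q₂, giving q₂(c) = (80 − c − 3q₁)/6.
E[c₂] = 1/5·16 + 4/5·20 = 19.2
Firm 1's FOC against E[q₂] yields q₁ = (80 − 2·23 + E[c₂])/9 = (80 − 46 + 19.2)/9 = 5.91111.
q₂(low-cost) = (80 − 16 − 3·5.91111)/6 = 7.71111.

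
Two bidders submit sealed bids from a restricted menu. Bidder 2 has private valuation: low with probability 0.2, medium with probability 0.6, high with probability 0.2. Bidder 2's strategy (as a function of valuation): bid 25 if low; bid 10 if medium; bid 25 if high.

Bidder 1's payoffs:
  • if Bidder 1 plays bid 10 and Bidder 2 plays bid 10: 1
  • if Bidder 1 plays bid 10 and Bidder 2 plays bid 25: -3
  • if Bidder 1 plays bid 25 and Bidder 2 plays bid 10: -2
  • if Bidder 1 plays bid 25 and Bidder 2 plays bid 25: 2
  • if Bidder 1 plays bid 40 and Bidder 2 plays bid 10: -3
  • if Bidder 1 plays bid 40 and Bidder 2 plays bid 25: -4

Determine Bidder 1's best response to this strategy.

E[bid 10] = 0.2·(-3) + 0.6·(1) + 0.2·(-3) = -0.6
E[bid 25] = 0.2·(2) + 0.6·(-2) + 0.2·(2) = -0.4
E[bid 40] = 0.2·(-4) + 0.6·(-3) + 0.2·(-4) = -3.4
Best response: bid 25 (-0.4 is the largest).

bid 25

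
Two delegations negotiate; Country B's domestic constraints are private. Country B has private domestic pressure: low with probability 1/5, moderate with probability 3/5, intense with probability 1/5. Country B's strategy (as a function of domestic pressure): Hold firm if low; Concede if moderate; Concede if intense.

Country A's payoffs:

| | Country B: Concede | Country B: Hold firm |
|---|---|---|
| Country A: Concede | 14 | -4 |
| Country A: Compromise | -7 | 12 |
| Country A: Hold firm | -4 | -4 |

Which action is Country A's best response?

E[Concede] = 1/5·(-4) + 3/5·(14) + 1/5·(14) = 52/5
E[Compromise] = 1/5·(12) + 3/5·(-7) + 1/5·(-7) = -16/5
E[Hold firm] = 1/5·(-4) + 3/5·(-4) + 1/5·(-4) = -4
Best response: Concede (52/5 is the largest).

Concede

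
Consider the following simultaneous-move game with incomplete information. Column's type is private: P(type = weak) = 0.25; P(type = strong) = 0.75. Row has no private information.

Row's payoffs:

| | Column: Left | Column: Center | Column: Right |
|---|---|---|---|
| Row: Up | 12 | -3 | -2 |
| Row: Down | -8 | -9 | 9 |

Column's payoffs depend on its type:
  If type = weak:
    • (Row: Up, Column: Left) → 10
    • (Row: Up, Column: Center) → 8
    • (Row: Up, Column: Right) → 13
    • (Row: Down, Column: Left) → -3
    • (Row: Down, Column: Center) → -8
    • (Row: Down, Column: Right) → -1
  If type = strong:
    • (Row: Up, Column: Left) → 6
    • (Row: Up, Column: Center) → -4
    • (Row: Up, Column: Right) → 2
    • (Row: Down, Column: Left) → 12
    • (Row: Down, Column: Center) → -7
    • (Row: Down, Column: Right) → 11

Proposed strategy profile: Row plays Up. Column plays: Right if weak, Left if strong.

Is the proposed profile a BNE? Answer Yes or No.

Row plays Up: E[Up] = 0.25·(-2) + 0.75·(12) = 8.5; E[Down] = -3.75. Best-responding. ✓
Column (type weak), facing Up: Left gives 10, Center gives 8, Right gives 13. Proposed Right is best. ✓
Column (type strong), facing Up: Left gives 6, Center gives -4, Right gives 2. Proposed Left is best. ✓

Yes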